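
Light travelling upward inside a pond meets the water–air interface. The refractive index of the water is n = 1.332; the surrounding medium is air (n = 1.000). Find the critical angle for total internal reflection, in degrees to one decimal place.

sin θ_c = n_air / n = 1.000 / 1.332 = 0.7508.
θ_c = arcsin(0.7508) = 48.66°.

48.7°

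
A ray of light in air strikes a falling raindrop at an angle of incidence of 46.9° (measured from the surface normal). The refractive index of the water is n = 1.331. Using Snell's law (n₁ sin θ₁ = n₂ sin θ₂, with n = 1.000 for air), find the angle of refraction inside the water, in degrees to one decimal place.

33.3°

Snell: sin θ_r = sin θ_i / n = sin 46.9° / 1.331 = 0.7302 / 1.331 = 0.5486.
θ_r = arcsin(0.5486) = 33.27°.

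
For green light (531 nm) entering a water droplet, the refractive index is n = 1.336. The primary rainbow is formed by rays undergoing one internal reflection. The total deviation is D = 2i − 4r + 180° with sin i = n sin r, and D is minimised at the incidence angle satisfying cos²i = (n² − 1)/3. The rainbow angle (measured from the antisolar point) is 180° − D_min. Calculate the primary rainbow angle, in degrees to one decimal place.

cos²i = (1.78490 − 1)/3 = 0.26163; i = arccos(0.51150) = 59.236°.
sin r = sin 59.236°/1.336 = 0.64318; r = 40.029°.
D_min = 2·59.236° − 4·40.029° + 180° = 138.356°.
Rainbow angle = 180° − D_min = 41.644°.

41.6°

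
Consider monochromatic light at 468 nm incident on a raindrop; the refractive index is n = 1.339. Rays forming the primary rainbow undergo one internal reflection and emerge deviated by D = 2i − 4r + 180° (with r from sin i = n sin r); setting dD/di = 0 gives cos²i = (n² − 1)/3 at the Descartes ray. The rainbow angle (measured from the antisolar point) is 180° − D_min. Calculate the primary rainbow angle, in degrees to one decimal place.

41.2°

cos²i = (1.79292 − 1)/3 = 0.26431; i = arccos(0.51411) = 59.062°.
sin r = sin 59.062°/1.339 = 0.64057; r = 39.834°.
D_min = 2·59.062° − 4·39.834° + 180° = 138.786°.
Rainbow angle = 180° − D_min = 41.214°.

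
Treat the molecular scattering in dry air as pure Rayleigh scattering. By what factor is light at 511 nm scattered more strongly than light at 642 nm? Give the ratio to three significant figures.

Rayleigh scattering ∝ λ⁻⁴, so the ratio of coefficients is the inverse fourth power of the wavelength ratio.
σ(511)/σ(642) = (642/511)⁴ = (1.2564)⁴ = 2.491.

2.49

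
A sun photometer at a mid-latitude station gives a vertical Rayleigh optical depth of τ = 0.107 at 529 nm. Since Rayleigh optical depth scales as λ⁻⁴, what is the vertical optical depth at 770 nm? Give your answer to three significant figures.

0.0238

τ(770 nm) = τ(529 nm) × (529/770)⁴ = 0.107 × (0.6870)⁴ = 0.107 × 0.2228 = 0.0238.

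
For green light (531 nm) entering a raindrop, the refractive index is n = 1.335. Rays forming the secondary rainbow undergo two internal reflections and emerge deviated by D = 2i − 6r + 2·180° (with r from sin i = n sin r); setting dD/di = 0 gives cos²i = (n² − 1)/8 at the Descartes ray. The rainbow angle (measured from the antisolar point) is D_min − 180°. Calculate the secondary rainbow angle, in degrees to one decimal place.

cos²i = (1.78222 − 1)/8 = 0.09778; i = arccos(0.31269) = 71.778°.
sin r = sin 71.778°/1.335 = 0.71150; r = 45.357°.
D_min = 2·71.778° − 6·45.357° + 360° = 231.414°.
Rainbow angle = D_min − 180° = 51.414°.

51.4°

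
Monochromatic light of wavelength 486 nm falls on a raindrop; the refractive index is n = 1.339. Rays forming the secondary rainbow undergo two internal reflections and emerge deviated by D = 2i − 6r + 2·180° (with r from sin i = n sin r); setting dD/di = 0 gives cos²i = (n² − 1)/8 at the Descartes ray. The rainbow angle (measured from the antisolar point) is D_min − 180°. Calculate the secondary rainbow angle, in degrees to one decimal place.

52.5°

cos²i = (1.79292 − 1)/8 = 0.09912; i = arccos(0.31483) = 71.650°.
sin r = sin 71.650°/1.339 = 0.70885; r = 45.141°.
D_min = 2·71.650° − 6·45.141° + 360° = 232.451°.
Rainbow angle = D_min − 180° = 52.451°.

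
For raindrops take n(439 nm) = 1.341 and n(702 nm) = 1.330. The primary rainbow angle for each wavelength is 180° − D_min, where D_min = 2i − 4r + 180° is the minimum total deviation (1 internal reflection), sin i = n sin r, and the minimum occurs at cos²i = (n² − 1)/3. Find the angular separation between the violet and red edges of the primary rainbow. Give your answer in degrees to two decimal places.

At 439 nm (n = 1.341): cos²i = 0.26609 → i = 58.946°, r = 39.705°, D_min = 139.071°, rainbow angle = 40.929°.
At 702 nm (n = 1.330): cos²i = 0.25630 → i = 59.585°, r = 40.422°, D_min = 137.484°, rainbow angle = 42.516°.
Angular width = |40.929° − 42.516°| = 1.588°.

1.59°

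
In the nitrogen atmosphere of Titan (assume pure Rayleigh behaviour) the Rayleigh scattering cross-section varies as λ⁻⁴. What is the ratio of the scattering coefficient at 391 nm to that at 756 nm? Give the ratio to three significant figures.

Rayleigh scattering ∝ λ⁻⁴, so the ratio of coefficients is the inverse fourth power of the wavelength ratio.
σ(391)/σ(756) = (756/391)⁴ = (1.9335)⁴ = 13.98.

14.0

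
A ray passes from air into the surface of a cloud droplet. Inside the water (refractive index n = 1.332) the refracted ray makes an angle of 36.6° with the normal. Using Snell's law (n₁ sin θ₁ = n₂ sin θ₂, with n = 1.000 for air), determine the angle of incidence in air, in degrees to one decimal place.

Snell: sin θ_i = n · sin θ_r = 1.332 × sin 36.6° = 1.332 × 0.5962 = 0.7942.
θ_i = arcsin(0.7942) = 52.58°.

52.6°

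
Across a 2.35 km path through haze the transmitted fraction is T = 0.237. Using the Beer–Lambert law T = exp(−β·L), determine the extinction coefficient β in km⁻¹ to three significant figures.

0.613 km⁻¹

Beer–Lambert: T = exp(−βL) ⇒ β = −ln(T)/L = −ln(0.237)/2.35 = 1.4397/2.35 = 0.6126 km⁻¹.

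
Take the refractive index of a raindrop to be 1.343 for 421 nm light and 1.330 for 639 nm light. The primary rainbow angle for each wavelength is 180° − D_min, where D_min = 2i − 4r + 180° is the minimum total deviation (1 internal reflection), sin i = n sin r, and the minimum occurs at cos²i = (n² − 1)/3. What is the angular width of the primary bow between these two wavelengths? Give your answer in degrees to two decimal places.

At 421 nm (n = 1.343): cos²i = 0.26788 → i = 58.830°, r = 39.577°, D_min = 139.354°, rainbow angle = 40.646°.
At 639 nm (n = 1.330): cos²i = 0.25630 → i = 59.585°, r = 40.422°, D_min = 137.484°, rainbow angle = 42.516°.
Angular width = |40.646° − 42.516°| = 1.871°.

1.87°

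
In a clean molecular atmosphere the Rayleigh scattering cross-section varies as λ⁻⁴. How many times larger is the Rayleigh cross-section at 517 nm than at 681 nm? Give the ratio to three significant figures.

Rayleigh scattering ∝ λ⁻⁴, so the ratio of coefficients is the inverse fourth power of the wavelength ratio.
σ(517)/σ(681) = (681/517)⁴ = (1.3172)⁴ = 3.01.

3.01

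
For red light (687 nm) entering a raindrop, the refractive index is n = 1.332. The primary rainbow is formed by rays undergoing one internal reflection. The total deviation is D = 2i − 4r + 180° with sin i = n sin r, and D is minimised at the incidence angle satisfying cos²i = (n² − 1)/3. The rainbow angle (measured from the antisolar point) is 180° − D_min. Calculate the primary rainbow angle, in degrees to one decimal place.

cos²i = (1.77422 − 1)/3 = 0.25807; i = arccos(0.50801) = 59.469°.
sin r = sin 59.469°/1.332 = 0.64666; r = 40.290°.
D_min = 2·59.469° − 4·40.290° + 180° = 137.776°.
Rainbow angle = 180° − D_min = 42.224°.

42.2°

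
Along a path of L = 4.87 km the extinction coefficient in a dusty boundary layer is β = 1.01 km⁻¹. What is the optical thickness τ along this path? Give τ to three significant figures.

τ = β·L = 1.01 × 4.87 = 4.9187.

4.92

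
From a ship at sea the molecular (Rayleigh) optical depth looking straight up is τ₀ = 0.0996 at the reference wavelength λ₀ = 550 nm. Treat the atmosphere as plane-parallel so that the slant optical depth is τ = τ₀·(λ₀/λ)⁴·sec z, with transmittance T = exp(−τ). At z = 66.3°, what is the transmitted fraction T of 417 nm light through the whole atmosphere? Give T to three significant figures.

0.472

sec 66.3° = 2.4879.
τ = 0.0996 × (550/417)⁴ × 2.4879 = 0.0996 × 3.0263 × 2.4879 = 0.7499.
T = exp(−0.7499) = 0.4724.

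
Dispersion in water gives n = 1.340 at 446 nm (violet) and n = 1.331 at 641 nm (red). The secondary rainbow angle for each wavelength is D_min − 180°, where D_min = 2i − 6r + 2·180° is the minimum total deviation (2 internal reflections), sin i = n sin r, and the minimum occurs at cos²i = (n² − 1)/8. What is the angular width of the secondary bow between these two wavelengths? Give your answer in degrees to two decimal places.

At 446 nm (n = 1.340): cos²i = 0.09945 → i = 71.618°, r = 45.088°, D_min = 232.709°, rainbow angle = 52.709°.
At 641 nm (n = 1.331): cos²i = 0.09645 → i = 71.907°, r = 45.575°, D_min = 230.365°, rainbow angle = 50.365°.
Angular width = |52.709° − 50.365°| = 2.344°.

2.34°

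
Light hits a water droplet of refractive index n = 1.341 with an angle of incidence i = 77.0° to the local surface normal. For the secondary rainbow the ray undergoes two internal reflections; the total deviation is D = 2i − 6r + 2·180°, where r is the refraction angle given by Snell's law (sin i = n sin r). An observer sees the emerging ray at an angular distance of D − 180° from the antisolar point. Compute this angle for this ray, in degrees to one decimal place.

sin r = sin 77.0° / 1.341 = 0.9744/1.341 = 0.7266; r = 46.60°.
D = 2·77.0° − 6·46.60° + 2·180° = 154.00° − 279.61° + 360° = 234.39°.
Angle from antisolar point = D − 180° = 54.39°.

54.4°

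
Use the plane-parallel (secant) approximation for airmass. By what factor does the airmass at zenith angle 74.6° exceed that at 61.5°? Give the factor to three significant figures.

1.80

X(74.6°)/X(61.5°) = sec 74.6° / sec 61.5° = cos 61.5° / cos 74.6° = 0.4772/0.2656 = 1.7968.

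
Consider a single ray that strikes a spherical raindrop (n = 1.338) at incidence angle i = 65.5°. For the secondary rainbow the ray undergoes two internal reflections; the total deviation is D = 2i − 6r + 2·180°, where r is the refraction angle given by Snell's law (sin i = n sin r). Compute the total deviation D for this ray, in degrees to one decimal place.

233.9°

sin r = sin 65.5° / 1.338 = 0.9100/1.338 = 0.6801; r = 42.85°.
D = 2·65.5° − 6·42.85° + 2·180° = 131.00° − 257.10° + 360° = 233.90°.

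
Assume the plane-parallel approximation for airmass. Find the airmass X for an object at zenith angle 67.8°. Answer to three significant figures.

X = sec z = 1/cos 67.8° = 1/0.3778 = 2.6466.

2.65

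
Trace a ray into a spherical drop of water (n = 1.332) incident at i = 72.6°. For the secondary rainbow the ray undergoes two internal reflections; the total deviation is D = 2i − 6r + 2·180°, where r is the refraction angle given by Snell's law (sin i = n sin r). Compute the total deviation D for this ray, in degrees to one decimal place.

sin r = sin 72.6° / 1.332 = 0.9542/1.332 = 0.7164; r = 45.76°.
D = 2·72.6° − 6·45.76° + 2·180° = 145.20° − 274.55° + 360° = 230.65°.

230.7°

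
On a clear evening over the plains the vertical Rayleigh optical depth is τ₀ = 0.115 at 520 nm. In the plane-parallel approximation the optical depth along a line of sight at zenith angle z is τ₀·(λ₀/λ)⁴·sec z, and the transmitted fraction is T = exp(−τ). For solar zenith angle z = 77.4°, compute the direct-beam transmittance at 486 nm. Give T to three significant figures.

0.501

sec 77.4° = 4.5841.
τ = 0.115 × (520/486)⁴ × 4.5841 = 0.115 × 1.3106 × 4.5841 = 0.6909.
T = exp(−0.6909) = 0.5011.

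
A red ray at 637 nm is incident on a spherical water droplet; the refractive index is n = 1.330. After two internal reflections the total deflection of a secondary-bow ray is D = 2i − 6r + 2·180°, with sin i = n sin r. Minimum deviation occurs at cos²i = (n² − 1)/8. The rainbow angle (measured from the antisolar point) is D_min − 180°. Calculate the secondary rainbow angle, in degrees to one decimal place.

50.1°

cos²i = (1.76890 − 1)/8 = 0.09611; i = arccos(0.31002) = 71.940°.
sin r = sin 71.940°/1.330 = 0.71483; r = 45.630°.
D_min = 2·71.940° − 6·45.630° + 360° = 230.101°.
Rainbow angle = D_min − 180° = 50.101°.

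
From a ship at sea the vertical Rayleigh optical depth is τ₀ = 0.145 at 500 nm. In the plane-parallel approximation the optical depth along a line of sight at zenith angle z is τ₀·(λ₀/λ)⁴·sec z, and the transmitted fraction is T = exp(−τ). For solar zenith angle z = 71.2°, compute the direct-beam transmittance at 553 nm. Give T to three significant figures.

0.740

sec 71.2° = 3.1030.
τ = 0.145 × (500/553)⁴ × 3.1030 = 0.145 × 0.6683 × 3.1030 = 0.3007.
T = exp(−0.3007) = 0.7403.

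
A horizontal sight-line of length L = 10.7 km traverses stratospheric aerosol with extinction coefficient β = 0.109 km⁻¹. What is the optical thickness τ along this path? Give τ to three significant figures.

τ = β·L = 0.109 × 10.7 = 1.1663.

1.17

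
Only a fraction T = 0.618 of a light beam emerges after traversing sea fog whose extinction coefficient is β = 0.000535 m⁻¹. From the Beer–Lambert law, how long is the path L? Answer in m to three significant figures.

900 m

Beer–Lambert: T = exp(−βL) ⇒ L = −ln(T)/β = −ln(0.618)/0.000535 = 0.4813/0.000535 = 899.6 m.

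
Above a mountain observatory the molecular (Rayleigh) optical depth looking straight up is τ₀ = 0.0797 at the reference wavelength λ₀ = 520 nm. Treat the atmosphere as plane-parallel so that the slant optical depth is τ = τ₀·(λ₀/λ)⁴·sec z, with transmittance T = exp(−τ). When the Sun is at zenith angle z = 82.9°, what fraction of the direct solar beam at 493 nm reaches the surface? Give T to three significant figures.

0.450

sec 82.9° = 8.0905.
τ = 0.0797 × (520/493)⁴ × 8.0905 = 0.0797 × 1.2377 × 8.0905 = 0.7981.
T = exp(−0.7981) = 0.4502.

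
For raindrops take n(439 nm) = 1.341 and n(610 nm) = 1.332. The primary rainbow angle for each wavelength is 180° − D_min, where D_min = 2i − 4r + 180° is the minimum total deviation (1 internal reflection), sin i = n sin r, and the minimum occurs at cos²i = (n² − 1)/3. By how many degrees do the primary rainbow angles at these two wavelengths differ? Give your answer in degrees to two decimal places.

1.29°

At 439 nm (n = 1.341): cos²i = 0.26609 → i = 58.946°, r = 39.705°, D_min = 139.071°, rainbow angle = 40.929°.
At 610 nm (n = 1.332): cos²i = 0.25807 → i = 59.469°, r = 40.290°, D_min = 137.776°, rainbow angle = 42.224°.
Angular width = |40.929° − 42.224°| = 1.295°.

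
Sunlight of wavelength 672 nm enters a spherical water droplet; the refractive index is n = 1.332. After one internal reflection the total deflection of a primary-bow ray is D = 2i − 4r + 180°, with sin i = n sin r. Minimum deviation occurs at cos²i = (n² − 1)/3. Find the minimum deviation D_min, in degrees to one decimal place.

cos²i = (1.77422 − 1)/3 = 0.25807; i = arccos(0.50801) = 59.469°.
sin r = sin 59.469°/1.332 = 0.64666; r = 40.290°.
D_min = 2·59.469° − 4·40.290° + 180° = 137.776°.

137.8°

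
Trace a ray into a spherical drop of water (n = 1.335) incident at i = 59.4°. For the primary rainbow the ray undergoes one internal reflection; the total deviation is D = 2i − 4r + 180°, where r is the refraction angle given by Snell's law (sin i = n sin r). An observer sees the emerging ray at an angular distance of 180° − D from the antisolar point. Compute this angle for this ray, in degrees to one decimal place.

sin r = sin 59.4° / 1.335 = 0.8607/1.335 = 0.6448; r = 40.15°.
D = 2·59.4° − 4·40.15° + 180° = 118.80° − 160.59° + 180° = 138.21°.
Angle from antisolar point = 180° − D = 41.79°.

41.8°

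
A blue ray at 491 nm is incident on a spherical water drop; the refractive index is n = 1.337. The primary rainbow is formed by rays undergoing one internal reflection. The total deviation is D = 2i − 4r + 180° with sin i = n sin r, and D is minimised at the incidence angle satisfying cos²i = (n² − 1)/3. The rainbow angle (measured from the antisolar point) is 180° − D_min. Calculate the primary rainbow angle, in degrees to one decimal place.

41.5°

cos²i = (1.78757 − 1)/3 = 0.26252; i = arccos(0.51237) = 59.178°.
sin r = sin 59.178°/1.337 = 0.64231; r = 39.964°.
D_min = 2·59.178° − 4·39.964° + 180° = 138.500°.
Rainbow angle = 180° − D_min = 41.500°.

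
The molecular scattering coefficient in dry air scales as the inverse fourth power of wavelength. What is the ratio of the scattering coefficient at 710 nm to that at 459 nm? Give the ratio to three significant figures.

0.175

Rayleigh scattering ∝ λ⁻⁴, so the ratio of coefficients is the inverse fourth power of the wavelength ratio.
σ(710)/σ(459) = (459/710)⁴ = (0.6465)⁴ = 0.1747.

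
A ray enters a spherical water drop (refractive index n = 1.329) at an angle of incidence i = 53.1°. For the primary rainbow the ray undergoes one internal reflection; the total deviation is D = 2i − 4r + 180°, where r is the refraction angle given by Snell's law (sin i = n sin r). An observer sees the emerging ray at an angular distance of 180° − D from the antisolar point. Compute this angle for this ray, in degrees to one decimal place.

41.8°

sin r = sin 53.1° / 1.329 = 0.7997/1.329 = 0.6017; r = 36.99°.
D = 2·53.1° − 4·36.99° + 180° = 106.20° − 147.97° + 180° = 138.23°.
Angle from antisolar point = 180° − D = 41.77°.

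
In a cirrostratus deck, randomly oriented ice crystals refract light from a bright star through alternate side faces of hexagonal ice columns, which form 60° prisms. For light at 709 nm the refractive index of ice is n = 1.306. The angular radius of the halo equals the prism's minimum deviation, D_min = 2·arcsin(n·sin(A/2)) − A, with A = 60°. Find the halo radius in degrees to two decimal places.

n·sin(A/2) = 1.306 × sin 30° = 1.306 × 0.5000 = 0.6530.
D_min = 2·arcsin(0.6530) − 60° = 2 × 40.768° − 60° = 21.536°.

21.54°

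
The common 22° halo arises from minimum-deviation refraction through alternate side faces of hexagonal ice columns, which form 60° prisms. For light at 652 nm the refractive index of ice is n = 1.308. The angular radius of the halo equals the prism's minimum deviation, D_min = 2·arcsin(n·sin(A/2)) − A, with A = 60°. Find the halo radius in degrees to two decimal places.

n·sin(A/2) = 1.308 × sin 30° = 1.308 × 0.5000 = 0.6540.
D_min = 2·arcsin(0.6540) − 60° = 2 × 40.844° − 60° = 21.688°.

21.69°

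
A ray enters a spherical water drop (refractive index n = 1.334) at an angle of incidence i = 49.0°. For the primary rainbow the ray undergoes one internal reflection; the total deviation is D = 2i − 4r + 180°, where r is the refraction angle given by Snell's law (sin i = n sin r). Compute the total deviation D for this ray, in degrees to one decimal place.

140.2°

sin r = sin 49.0° / 1.334 = 0.7547/1.334 = 0.5657; r = 34.45°.
D = 2·49.0° − 4·34.45° + 180° = 98.00° − 137.82° + 180° = 140.18°.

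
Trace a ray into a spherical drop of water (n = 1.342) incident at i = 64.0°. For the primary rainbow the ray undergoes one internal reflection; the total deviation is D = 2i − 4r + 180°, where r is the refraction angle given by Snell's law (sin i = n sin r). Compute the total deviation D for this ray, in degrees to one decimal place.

139.8°

sin r = sin 64.0° / 1.342 = 0.8988/1.342 = 0.6697; r = 42.05°.
D = 2·64.0° − 4·42.05° + 180° = 128.00° − 168.19° + 180° = 139.81°.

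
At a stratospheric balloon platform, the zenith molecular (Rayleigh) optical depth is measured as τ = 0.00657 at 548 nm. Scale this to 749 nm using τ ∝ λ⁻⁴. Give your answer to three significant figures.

0.00188

τ(749 nm) = τ(548 nm) × (548/749)⁴ = 0.00657 × (0.7316)⁴ = 0.00657 × 0.2865 = 0.0019.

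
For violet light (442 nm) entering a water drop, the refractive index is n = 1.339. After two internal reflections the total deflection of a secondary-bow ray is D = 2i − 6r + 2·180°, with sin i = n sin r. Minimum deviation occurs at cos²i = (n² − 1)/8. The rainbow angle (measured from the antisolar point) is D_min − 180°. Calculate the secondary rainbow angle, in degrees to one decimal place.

cos²i = (1.79292 − 1)/8 = 0.09912; i = arccos(0.31483) = 71.650°.
sin r = sin 71.650°/1.339 = 0.70885; r = 45.141°.
D_min = 2·71.650° − 6·45.141° + 360° = 232.451°.
Rainbow angle = D_min − 180° = 52.451°.

52.5°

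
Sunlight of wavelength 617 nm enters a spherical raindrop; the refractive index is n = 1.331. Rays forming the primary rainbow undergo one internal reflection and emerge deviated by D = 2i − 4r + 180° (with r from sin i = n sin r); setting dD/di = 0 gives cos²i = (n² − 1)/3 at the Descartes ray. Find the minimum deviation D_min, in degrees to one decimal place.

cos²i = (1.77156 − 1)/3 = 0.25719; i = arccos(0.50714) = 59.527°.
sin r = sin 59.527°/1.331 = 0.64753; r = 40.356°.
D_min = 2·59.527° − 4·40.356° + 180° = 137.630°.

137.6°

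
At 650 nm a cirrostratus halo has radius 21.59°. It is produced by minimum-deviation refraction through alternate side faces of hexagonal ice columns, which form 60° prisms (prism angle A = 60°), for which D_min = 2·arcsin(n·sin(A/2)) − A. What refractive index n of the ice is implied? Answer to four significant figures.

1.307

Rearranging: n = sin((D_min + A)/2) / sin(A/2).
(D_min + A)/2 = (21.59° + 60°)/2 = 40.795°.
n = sin 40.795° / sin 30° = 0.6534 / 0.5000 = 1.3067.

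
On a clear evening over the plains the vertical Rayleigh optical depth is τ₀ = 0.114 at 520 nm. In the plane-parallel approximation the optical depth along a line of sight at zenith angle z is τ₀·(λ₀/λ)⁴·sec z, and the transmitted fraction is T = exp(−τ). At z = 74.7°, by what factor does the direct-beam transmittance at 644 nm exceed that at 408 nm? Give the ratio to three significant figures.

Airmass: sec 74.7° = 3.7897.
τ(644 nm) = 0.114 × (520/644)⁴ × 3.7897 = 0.114 × 0.4251 × 3.7897 = 0.1836.
τ(408 nm) = 0.114 × (520/408)⁴ × 3.7897 = 0.114 × 2.6386 × 3.7897 = 1.1399.
T(644)/T(408) = exp(τ_B − τ_A) = exp(0.9563) = 2.6020.

2.60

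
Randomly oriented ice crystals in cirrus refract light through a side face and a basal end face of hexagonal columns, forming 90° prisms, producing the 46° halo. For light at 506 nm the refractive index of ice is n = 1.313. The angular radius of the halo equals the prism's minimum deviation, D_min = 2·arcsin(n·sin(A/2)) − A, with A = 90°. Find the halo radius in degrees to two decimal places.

46.38°

n·sin(A/2) = 1.313 × sin 45° = 1.313 × 0.7071 = 0.9284.
D_min = 2·arcsin(0.9284) − 90° = 2 × 68.192° − 90° = 46.383°.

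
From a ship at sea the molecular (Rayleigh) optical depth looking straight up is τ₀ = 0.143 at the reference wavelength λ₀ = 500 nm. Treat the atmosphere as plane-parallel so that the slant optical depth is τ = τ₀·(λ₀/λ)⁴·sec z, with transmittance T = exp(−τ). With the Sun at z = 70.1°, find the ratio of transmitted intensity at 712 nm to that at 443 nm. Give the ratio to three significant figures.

1.79

Airmass: sec 70.1° = 2.9379.
τ(712 nm) = 0.143 × (500/712)⁴ × 2.9379 = 0.143 × 0.2432 × 2.9379 = 0.1022.
τ(443 nm) = 0.143 × (500/443)⁴ × 2.9379 = 0.143 × 1.6228 × 2.9379 = 0.6818.
T(712)/T(443) = exp(τ_B − τ_A) = exp(0.5796) = 1.7853.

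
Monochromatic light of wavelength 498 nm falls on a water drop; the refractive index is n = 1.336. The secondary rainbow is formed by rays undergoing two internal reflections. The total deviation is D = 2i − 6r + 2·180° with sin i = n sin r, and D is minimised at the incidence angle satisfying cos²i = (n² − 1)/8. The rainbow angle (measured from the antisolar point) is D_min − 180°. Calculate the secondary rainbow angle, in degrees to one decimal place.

cos²i = (1.78490 − 1)/8 = 0.09811; i = arccos(0.31323) = 71.746°.
sin r = sin 71.746°/1.336 = 0.71084; r = 45.303°.
D_min = 2·71.746° − 6·45.303° + 360° = 231.674°.
Rainbow angle = D_min − 180° = 51.674°.

51.7°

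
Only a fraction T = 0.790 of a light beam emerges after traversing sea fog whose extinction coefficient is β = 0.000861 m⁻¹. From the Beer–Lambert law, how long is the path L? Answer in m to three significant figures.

Beer–Lambert: T = exp(−βL) ⇒ L = −ln(T)/β = −ln(0.790)/0.000861 = 0.2357/0.000861 = 273.8 m.

274 m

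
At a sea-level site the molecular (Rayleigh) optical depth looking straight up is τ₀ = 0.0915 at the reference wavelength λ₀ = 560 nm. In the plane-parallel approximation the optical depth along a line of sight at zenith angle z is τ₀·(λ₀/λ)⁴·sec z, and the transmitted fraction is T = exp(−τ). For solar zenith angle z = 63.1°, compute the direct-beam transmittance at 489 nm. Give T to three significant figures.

sec 63.1° = 2.2103.
τ = 0.0915 × (560/489)⁴ × 2.2103 = 0.0915 × 1.7200 × 2.2103 = 0.3478.
T = exp(−0.3478) = 0.7062.

0.706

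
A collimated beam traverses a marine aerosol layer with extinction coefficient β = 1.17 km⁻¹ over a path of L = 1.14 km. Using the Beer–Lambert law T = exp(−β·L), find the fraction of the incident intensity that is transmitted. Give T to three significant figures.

τ = β·L = 1.17 × 1.14 = 1.3338.
T = exp(−1.3338) = 0.2635.

0.263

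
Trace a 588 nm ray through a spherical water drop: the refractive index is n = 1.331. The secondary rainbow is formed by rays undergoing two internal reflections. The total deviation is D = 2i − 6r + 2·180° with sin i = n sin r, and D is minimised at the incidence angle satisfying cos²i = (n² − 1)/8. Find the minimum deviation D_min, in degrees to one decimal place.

cos²i = (1.77156 − 1)/8 = 0.09645; i = arccos(0.31056) = 71.907°.
sin r = sin 71.907°/1.331 = 0.71417; r = 45.575°.
D_min = 2·71.907° − 6·45.575° + 360° = 230.365°.

230.4°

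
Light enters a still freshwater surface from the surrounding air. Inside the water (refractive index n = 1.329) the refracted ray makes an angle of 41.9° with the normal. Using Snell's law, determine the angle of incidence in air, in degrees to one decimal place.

Snell: sin θ_i = n · sin θ_r = 1.329 × sin 41.9° = 1.329 × 0.6678 = 0.8875.
θ_i = arcsin(0.8875) = 62.57°.

62.6°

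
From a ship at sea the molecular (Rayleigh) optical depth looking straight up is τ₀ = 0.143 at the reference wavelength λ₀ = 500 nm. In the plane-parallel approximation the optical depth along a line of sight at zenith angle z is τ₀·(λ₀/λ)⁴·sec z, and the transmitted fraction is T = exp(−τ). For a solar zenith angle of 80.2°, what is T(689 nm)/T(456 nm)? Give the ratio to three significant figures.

Airmass: sec 80.2° = 5.8751.
τ(689 nm) = 0.143 × (500/689)⁴ × 5.8751 = 0.143 × 0.2773 × 5.8751 = 0.2330.
τ(456 nm) = 0.143 × (500/456)⁴ × 5.8751 = 0.143 × 1.4455 × 5.8751 = 1.2144.
T(689)/T(456) = exp(τ_B − τ_A) = exp(0.9814) = 2.6683.

2.67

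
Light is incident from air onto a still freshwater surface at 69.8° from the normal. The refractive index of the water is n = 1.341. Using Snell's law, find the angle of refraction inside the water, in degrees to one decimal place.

Snell: sin θ_r = sin θ_i / n = sin 69.8° / 1.341 = 0.9385 / 1.341 = 0.6998.
θ_r = arcsin(0.6998) = 44.41°.

44.4°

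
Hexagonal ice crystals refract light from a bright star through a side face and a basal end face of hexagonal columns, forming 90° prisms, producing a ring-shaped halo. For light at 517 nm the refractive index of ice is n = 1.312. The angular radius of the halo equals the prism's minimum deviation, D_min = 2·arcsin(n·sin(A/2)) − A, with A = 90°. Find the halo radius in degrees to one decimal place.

46.2°

n·sin(A/2) = 1.312 × sin 45° = 1.312 × 0.7071 = 0.9277.
D_min = 2·arcsin(0.9277) − 90° = 2 × 68.083° − 90° = 46.166°.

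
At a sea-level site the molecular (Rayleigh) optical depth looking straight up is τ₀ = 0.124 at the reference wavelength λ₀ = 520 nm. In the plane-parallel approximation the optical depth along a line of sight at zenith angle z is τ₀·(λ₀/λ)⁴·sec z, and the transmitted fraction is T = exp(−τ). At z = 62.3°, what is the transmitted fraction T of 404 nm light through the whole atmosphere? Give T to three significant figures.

sec 62.3° = 2.1513.
τ = 0.124 × (520/404)⁴ × 2.1513 = 0.124 × 2.7447 × 2.1513 = 0.7322.
T = exp(−0.7322) = 0.4809.

0.481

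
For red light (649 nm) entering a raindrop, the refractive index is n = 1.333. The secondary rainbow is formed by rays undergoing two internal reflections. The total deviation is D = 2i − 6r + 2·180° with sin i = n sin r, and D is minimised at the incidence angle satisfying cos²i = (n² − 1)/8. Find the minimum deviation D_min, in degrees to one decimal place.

230.9°

cos²i = (1.77689 − 1)/8 = 0.09711; i = arccos(0.31163) = 71.843°.
sin r = sin 71.843°/1.333 = 0.71283; r = 45.466°.
D_min = 2·71.843° − 6·45.466° + 360° = 230.891°.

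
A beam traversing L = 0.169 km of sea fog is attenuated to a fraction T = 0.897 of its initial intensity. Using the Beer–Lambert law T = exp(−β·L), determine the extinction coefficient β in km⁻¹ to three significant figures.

0.643 km⁻¹

Beer–Lambert: T = exp(−βL) ⇒ β = −ln(T)/L = −ln(0.897)/0.169 = 0.1087/0.169 = 0.6432 km⁻¹.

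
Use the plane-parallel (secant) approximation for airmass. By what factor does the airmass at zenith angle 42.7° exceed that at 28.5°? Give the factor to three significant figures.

1.20

X(42.7°)/X(28.5°) = sec 42.7° / sec 28.5° = cos 28.5° / cos 42.7° = 0.8788/0.7349 = 1.1958.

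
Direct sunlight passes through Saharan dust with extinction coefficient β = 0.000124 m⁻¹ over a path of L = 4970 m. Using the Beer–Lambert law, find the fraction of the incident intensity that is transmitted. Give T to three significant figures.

0.540

τ = β·L = 0.000124 × 4970 = 0.6163.
T = exp(−0.6163) = 0.5399.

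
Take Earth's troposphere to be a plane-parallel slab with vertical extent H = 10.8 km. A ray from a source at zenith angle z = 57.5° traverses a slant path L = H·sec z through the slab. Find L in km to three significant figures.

20.1 km

sec z = 1/cos 57.5° = 1.8612.
L = 10.8 × 1.8612 = 20.101 km.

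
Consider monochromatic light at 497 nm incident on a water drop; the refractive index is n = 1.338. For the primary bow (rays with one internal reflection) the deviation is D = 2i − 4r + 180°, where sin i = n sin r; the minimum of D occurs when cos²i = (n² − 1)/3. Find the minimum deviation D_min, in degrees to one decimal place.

cos²i = (1.79024 − 1)/3 = 0.26341; i = arccos(0.51324) = 59.120°.
sin r = sin 59.120°/1.338 = 0.64144; r = 39.899°.
D_min = 2·59.120° − 4·39.899° + 180° = 138.643°.

138.6°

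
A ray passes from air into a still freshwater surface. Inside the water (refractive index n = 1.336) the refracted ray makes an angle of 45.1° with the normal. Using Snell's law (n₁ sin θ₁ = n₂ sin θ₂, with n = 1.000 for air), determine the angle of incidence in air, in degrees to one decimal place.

71.1°

Snell: sin θ_i = n · sin θ_r = 1.336 × sin 45.1° = 1.336 × 0.7083 = 0.9463.
θ_i = arcsin(0.9463) = 71.15°.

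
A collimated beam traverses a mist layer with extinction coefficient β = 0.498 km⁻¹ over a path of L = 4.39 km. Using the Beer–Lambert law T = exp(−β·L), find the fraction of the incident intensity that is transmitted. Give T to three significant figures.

0.112

τ = β·L = 0.498 × 4.39 = 2.1862.
T = exp(−2.1862) = 0.1123.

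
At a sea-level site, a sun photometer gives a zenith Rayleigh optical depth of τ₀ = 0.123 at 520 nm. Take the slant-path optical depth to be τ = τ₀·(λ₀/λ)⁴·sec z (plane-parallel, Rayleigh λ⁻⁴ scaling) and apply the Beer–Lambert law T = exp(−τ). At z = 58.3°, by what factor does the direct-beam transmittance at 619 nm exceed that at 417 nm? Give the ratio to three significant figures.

1.57

Airmass: sec 58.3° = 1.9031.
τ(619 nm) = 0.123 × (520/619)⁴ × 1.9031 = 0.123 × 0.4980 × 1.9031 = 0.1166.
τ(417 nm) = 0.123 × (520/417)⁴ × 1.9031 = 0.123 × 2.4181 × 1.9031 = 0.5660.
T(619)/T(417) = exp(τ_B − τ_A) = exp(0.4494) = 1.5674.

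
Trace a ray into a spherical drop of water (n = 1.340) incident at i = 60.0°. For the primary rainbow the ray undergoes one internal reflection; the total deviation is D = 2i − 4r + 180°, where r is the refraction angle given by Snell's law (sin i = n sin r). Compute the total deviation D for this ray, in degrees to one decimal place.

sin r = sin 60.0° / 1.340 = 0.8660/1.340 = 0.6463; r = 40.26°.
D = 2·60.0° − 4·40.26° + 180° = 120.00° − 161.05° + 180° = 138.95°.

139.0°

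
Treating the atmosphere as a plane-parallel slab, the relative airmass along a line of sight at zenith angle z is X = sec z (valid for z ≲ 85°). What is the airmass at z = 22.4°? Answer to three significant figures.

1.08

X = sec z = 1/cos 22.4° = 1/0.9245 = 1.0816.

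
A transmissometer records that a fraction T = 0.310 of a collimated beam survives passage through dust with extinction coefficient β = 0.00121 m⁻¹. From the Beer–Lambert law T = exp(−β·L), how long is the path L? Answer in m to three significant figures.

968 m

Beer–Lambert: T = exp(−βL) ⇒ L = −ln(T)/β = −ln(0.310)/0.00121 = 1.1712/0.00121 = 967.9 m.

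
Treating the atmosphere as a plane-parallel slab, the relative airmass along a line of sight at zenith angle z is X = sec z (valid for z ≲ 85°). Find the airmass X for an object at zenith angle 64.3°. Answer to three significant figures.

2.31

X = sec z = 1/cos 64.3° = 1/0.4337 = 2.3060.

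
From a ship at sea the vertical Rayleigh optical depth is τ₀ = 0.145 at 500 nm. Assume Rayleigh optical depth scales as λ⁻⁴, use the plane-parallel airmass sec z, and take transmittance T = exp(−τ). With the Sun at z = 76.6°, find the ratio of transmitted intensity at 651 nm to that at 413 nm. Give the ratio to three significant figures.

Airmass: sec 76.6° = 4.3150.
τ(651 nm) = 0.145 × (500/651)⁴ × 4.3150 = 0.145 × 0.3480 × 4.3150 = 0.2177.
τ(413 nm) = 0.145 × (500/413)⁴ × 4.3150 = 0.145 × 2.1482 × 4.3150 = 1.3441.
T(651)/T(413) = exp(τ_B − τ_A) = exp(1.1264) = 3.0845.

3.08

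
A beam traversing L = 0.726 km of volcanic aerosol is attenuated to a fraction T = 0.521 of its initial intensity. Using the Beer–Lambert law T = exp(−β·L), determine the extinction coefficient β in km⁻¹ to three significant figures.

Beer–Lambert: T = exp(−βL) ⇒ β = −ln(T)/L = −ln(0.521)/0.726 = 0.6520/0.726 = 0.8981 km⁻¹.

0.898 km⁻¹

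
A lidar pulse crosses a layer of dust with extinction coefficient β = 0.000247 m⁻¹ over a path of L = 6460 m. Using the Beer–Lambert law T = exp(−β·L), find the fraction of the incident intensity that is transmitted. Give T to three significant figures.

τ = β·L = 0.000247 × 6460 = 1.5956.
T = exp(−1.5956) = 0.2028.

0.203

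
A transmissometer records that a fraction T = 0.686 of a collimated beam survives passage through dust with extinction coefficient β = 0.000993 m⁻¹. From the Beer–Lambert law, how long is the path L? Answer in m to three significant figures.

380 m

Beer–Lambert: T = exp(−βL) ⇒ L = −ln(T)/β = −ln(0.686)/0.000993 = 0.3769/0.000993 = 379.5 m.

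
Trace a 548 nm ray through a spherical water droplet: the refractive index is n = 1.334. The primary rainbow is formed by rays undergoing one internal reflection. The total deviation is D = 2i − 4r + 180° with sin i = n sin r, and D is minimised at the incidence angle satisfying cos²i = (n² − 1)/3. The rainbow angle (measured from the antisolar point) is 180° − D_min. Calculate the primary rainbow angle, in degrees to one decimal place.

41.9°

cos²i = (1.77956 − 1)/3 = 0.25985; i = arccos(0.50976) = 59.352°.
sin r = sin 59.352°/1.334 = 0.64492; r = 40.159°.
D_min = 2·59.352° − 4·40.159° + 180° = 138.067°.
Rainbow angle = 180° − D_min = 41.933°.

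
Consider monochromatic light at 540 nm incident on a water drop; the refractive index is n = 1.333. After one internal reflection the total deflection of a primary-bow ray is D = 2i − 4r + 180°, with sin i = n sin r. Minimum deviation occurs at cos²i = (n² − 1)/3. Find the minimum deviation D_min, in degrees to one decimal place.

137.9°

cos²i = (1.77689 − 1)/3 = 0.25896; i = arccos(0.50888) = 59.410°.
sin r = sin 59.410°/1.333 = 0.64579; r = 40.225°.
D_min = 2·59.410° − 4·40.225° + 180° = 137.922°.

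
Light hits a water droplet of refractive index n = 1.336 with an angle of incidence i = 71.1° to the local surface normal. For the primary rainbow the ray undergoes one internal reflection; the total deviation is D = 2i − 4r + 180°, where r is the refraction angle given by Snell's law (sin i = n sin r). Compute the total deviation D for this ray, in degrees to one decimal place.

sin r = sin 71.1° / 1.336 = 0.9461/1.336 = 0.7081; r = 45.08°.
D = 2·71.1° − 4·45.08° + 180° = 142.20° − 180.34° + 180° = 141.86°.

141.9°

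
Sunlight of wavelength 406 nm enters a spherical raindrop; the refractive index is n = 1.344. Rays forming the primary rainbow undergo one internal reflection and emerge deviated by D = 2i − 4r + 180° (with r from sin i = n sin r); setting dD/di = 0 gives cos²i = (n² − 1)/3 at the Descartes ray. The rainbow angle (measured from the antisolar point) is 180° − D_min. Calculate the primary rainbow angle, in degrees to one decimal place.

40.5°

cos²i = (1.80634 − 1)/3 = 0.26878; i = arccos(0.51844) = 58.772°.
sin r = sin 58.772°/1.344 = 0.63625; r = 39.512°.
D_min = 2·58.772° − 4·39.512° + 180° = 139.495°.
Rainbow angle = 180° − D_min = 40.505°.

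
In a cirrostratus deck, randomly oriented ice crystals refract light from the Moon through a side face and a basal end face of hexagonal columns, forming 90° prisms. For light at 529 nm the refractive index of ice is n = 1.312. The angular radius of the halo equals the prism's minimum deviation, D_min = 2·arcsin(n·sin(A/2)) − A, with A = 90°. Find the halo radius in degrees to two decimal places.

n·sin(A/2) = 1.312 × sin 45° = 1.312 × 0.7071 = 0.9277.
D_min = 2·arcsin(0.9277) − 90° = 2 × 68.083° − 90° = 46.166°.

46.17°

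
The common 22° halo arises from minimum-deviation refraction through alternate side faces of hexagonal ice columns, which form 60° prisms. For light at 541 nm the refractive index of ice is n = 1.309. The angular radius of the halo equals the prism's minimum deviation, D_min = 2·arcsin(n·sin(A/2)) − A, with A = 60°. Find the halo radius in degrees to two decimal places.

n·sin(A/2) = 1.309 × sin 30° = 1.309 × 0.5000 = 0.6545.
D_min = 2·arcsin(0.6545) − 60° = 2 × 40.882° − 60° = 21.763°.

21.76°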